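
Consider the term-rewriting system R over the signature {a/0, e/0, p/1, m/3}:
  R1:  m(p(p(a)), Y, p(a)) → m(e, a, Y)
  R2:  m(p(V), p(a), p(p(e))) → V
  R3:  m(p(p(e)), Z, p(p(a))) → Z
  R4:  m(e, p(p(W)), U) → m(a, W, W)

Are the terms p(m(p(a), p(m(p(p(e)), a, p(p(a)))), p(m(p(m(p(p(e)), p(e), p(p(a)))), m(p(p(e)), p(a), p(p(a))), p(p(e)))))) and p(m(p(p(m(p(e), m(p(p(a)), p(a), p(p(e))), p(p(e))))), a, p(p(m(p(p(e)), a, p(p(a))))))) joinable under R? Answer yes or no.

yes — NF(t₁) = p(a), NF(t₂) = p(a)

Reduce t₁ = p(m(p(a), p(m(p(p(e)), a, p(p(a)))), p(m(p(m(p(p(e)), p(e), p(p(a)))), m(p(p(e)), p(a), p(p(a))), p(p(e)))))):
1. p(m(p(a), p(m(p(p(e)), a, p(p(a)))), p(m(p(m(p(p(e)), p(e), p(p(a)))), m(p(p(e)), p(a), p(p(a))), p(p(e))))))  →  p(m(p(a), p(a), p(m(p(m(p(p(e)), p(e), p(p(a)))), m(p(p(e)), p(a), p(p(a))), p(p(e))))))   [R3 at 1.2.1]
2. p(m(p(a), p(a), p(m(p(m(p(p(e)), p(e), p(p(a)))), m(p(p(e)), p(a), p(p(a))), p(p(e))))))  →  p(m(p(a), p(a), p(m(p(p(e)), m(p(p(e)), p(a), p(p(a))), p(p(e))))))   [R3 at 1.3.1.1.1]
3. p(m(p(a), p(a), p(m(p(p(e)), m(p(p(e)), p(a), p(p(a))), p(p(e))))))  →  p(m(p(a), p(a), p(m(p(p(e)), p(a), p(p(e))))))   [R3 at 1.3.1.2]
4. p(m(p(a), p(a), p(m(p(p(e)), p(a), p(p(e))))))  →  p(m(p(a), p(a), p(p(e))))   [R2 at 1.3.1]
5. p(m(p(a), p(a), p(p(e))))  →  p(a)   [R2 at 1]

Reduce t₂ = p(m(p(p(m(p(e), m(p(p(a)), p(a), p(p(e))), p(p(e))))), a, p(p(m(p(p(e)), a, p(p(a))))))):
1. p(m(p(p(m(p(e), m(p(p(a)), p(a), p(p(e))), p(p(e))))), a, p(p(m(p(p(e)), a, p(p(a)))))))  →  p(m(p(p(m(p(e), p(a), p(p(e))))), a, p(p(m(p(p(e)), a, p(p(a)))))))   [R2 at 1.1.1.1.2]
2. p(m(p(p(m(p(e), p(a), p(p(e))))), a, p(p(m(p(p(e)), a, p(p(a)))))))  →  p(m(p(p(e)), a, p(p(m(p(p(e)), a, p(p(a)))))))   [R2 at 1.1.1.1]
3. p(m(p(p(e)), a, p(p(m(p(p(e)), a, p(p(a)))))))  →  p(m(p(p(e)), a, p(p(a))))   [R3 at 1.3.1.1]
4. p(m(p(p(e)), a, p(p(a))))  →  p(a)   [R3 at 1]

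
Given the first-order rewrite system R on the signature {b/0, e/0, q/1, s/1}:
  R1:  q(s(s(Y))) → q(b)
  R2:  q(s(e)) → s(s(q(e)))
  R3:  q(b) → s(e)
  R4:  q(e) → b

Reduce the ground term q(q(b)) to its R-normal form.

1. q(q(b))  →  q(s(e))   [R3 at 1]
2. q(s(e))  →  s(s(q(e)))   [R2 at ε]
3. s(s(q(e)))  →  s(s(b))   [R4 at 1.1]

s(s(b))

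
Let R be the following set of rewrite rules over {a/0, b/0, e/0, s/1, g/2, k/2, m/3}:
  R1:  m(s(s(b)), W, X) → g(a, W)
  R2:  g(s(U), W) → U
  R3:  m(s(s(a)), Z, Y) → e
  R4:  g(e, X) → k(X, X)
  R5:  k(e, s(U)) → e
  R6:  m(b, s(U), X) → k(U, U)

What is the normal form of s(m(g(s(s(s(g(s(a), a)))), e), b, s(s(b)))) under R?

s(e)

1. s(m(g(s(s(s(g(s(a), a)))), e), b, s(s(b))))  →  s(m(s(s(g(s(a), a))), b, s(s(b))))   [R2 at 1.1]
2. s(m(s(s(g(s(a), a))), b, s(s(b))))  →  s(m(s(s(a)), b, s(s(b))))   [R2 at 1.1.1.1]
3. s(m(s(s(a)), b, s(s(b))))  →  s(e)   [R3 at 1]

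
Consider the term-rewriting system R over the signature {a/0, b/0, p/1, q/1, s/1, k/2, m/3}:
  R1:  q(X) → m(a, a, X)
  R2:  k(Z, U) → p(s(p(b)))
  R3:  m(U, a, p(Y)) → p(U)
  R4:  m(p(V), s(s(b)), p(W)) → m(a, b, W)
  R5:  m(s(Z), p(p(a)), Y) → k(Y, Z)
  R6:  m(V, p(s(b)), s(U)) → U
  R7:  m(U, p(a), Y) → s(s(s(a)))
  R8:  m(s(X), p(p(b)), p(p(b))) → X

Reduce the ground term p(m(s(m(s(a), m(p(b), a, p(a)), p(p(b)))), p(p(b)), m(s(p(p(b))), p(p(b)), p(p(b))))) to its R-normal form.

p(a)

1. p(m(s(m(s(a), m(p(b), a, p(a)), p(p(b)))), p(p(b)), m(s(p(p(b))), p(p(b)), p(p(b)))))  →  p(m(s(m(s(a), p(p(b)), p(p(b)))), p(p(b)), m(s(p(p(b))), p(p(b)), p(p(b)))))   [R3 at 1.1.1.2]
2. p(m(s(m(s(a), p(p(b)), p(p(b)))), p(p(b)), m(s(p(p(b))), p(p(b)), p(p(b)))))  →  p(m(s(a), p(p(b)), m(s(p(p(b))), p(p(b)), p(p(b)))))   [R8 at 1.1.1]
3. p(m(s(a), p(p(b)), m(s(p(p(b))), p(p(b)), p(p(b)))))  →  p(m(s(a), p(p(b)), p(p(b))))   [R8 at 1.3]
4. p(m(s(a), p(p(b)), p(p(b))))  →  p(a)   [R8 at 1]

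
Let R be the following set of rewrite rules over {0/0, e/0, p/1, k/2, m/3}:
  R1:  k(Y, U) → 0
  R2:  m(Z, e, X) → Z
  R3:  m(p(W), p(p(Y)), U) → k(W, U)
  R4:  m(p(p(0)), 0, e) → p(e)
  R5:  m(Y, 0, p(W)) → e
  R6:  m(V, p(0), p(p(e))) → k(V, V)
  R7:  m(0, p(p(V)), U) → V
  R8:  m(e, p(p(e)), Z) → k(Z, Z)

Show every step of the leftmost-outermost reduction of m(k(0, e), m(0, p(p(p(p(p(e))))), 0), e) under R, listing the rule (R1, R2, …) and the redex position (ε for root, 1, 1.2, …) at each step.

p(e)

1. m(k(0, e), m(0, p(p(p(p(p(e))))), 0), e)  →  m(0, m(0, p(p(p(p(p(e))))), 0), e)   [R1 at 1]
2. m(0, m(0, p(p(p(p(p(e))))), 0), e)  →  m(0, p(p(p(e))), e)   [R7 at 2]
3. m(0, p(p(p(e))), e)  →  p(e)   [R7 at ε]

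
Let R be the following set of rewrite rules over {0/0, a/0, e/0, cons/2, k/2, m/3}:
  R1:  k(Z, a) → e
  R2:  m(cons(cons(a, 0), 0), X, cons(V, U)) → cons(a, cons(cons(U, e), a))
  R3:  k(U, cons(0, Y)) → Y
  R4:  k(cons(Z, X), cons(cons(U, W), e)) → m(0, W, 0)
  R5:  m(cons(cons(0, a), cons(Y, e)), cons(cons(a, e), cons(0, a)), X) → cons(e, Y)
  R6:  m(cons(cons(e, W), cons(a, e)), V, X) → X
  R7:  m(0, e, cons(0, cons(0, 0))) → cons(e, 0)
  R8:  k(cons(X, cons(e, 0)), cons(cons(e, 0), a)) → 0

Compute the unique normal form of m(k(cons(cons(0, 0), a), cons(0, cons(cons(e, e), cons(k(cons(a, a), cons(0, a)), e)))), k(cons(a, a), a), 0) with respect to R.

1. m(k(cons(cons(0, 0), a), cons(0, cons(cons(e, e), cons(k(cons(a, a), cons(0, a)), e)))), k(cons(a, a), a), 0)  →  m(cons(cons(e, e), cons(k(cons(a, a), cons(0, a)), e)), k(cons(a, a), a), 0)   [R3 at 1]
2. m(cons(cons(e, e), cons(k(cons(a, a), cons(0, a)), e)), k(cons(a, a), a), 0)  →  m(cons(cons(e, e), cons(a, e)), k(cons(a, a), a), 0)   [R3 at 1.2.1]
3. m(cons(cons(e, e), cons(a, e)), k(cons(a, a), a), 0)  →  0   [R6 at ε]

0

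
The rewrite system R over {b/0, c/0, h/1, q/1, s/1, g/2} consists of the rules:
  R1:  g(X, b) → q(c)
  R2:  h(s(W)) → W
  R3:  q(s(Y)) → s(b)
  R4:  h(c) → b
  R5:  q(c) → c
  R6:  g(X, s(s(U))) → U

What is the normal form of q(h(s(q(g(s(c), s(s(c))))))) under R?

1. q(h(s(q(g(s(c), s(s(c)))))))  →  q(q(g(s(c), s(s(c)))))   [R2 at 1]
2. q(q(g(s(c), s(s(c)))))  →  q(q(c))   [R6 at 1.1]
3. q(q(c))  →  q(c)   [R5 at 1]
4. q(c)  →  c   [R5 at ε]

c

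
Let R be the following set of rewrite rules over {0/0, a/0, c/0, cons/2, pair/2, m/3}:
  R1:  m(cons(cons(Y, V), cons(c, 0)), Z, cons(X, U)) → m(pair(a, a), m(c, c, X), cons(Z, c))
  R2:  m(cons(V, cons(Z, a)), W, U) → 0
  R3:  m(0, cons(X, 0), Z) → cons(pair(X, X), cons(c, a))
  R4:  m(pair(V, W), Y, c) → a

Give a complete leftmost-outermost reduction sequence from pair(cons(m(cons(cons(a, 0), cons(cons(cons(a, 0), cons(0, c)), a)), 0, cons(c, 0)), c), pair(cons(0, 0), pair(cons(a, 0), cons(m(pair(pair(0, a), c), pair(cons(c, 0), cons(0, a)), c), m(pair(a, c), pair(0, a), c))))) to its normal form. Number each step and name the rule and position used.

pair(cons(0, c), pair(cons(0, 0), pair(cons(a, 0), cons(a, a))))

1. pair(cons(m(cons(cons(a, 0), cons(cons(cons(a, 0), cons(0, c)), a)), 0, cons(c, 0)), c), pair(cons(0, 0), pair(cons(a, 0), cons(m(pair(pair(0, a), c), pair(cons(c, 0), cons(0, a)), c), m(pair(a, c), pair(0, a), c)))))  →  pair(cons(0, c), pair(cons(0, 0), pair(cons(a, 0), cons(m(pair(pair(0, a), c), pair(cons(c, 0), cons(0, a)), c), m(pair(a, c), pair(0, a), c)))))   [R2 at 1.1]
2. pair(cons(0, c), pair(cons(0, 0), pair(cons(a, 0), cons(m(pair(pair(0, a), c), pair(cons(c, 0), cons(0, a)), c), m(pair(a, c), pair(0, a), c)))))  →  pair(cons(0, c), pair(cons(0, 0), pair(cons(a, 0), cons(a, m(pair(a, c), pair(0, a), c)))))   [R4 at 2.2.2.1]
3. pair(cons(0, c), pair(cons(0, 0), pair(cons(a, 0), cons(a, m(pair(a, c), pair(0, a), c)))))  →  pair(cons(0, c), pair(cons(0, 0), pair(cons(a, 0), cons(a, a))))   [R4 at 2.2.2.2]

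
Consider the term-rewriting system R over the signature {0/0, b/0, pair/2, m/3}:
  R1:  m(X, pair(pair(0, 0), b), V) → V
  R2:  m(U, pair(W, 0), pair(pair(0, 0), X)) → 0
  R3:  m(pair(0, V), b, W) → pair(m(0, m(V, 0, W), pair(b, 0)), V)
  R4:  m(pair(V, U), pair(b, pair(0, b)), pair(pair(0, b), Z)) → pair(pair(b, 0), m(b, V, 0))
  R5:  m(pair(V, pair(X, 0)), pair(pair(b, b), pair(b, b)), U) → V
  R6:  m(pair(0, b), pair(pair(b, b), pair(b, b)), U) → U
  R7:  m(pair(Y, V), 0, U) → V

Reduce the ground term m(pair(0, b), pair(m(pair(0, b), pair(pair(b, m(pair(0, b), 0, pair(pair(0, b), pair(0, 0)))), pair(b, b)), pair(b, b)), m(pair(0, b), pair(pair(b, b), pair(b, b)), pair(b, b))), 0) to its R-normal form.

0

1. m(pair(0, b), pair(m(pair(0, b), pair(pair(b, m(pair(0, b), 0, pair(pair(0, b), pair(0, 0)))), pair(b, b)), pair(b, b)), m(pair(0, b), pair(pair(b, b), pair(b, b)), pair(b, b))), 0)  →  m(pair(0, b), pair(m(pair(0, b), pair(pair(b, b), pair(b, b)), pair(b, b)), m(pair(0, b), pair(pair(b, b), pair(b, b)), pair(b, b))), 0)   [R7 at 2.1.2.1.2]
2. m(pair(0, b), pair(m(pair(0, b), pair(pair(b, b), pair(b, b)), pair(b, b)), m(pair(0, b), pair(pair(b, b), pair(b, b)), pair(b, b))), 0)  →  m(pair(0, b), pair(pair(b, b), m(pair(0, b), pair(pair(b, b), pair(b, b)), pair(b, b))), 0)   [R6 at 2.1]
3. m(pair(0, b), pair(pair(b, b), m(pair(0, b), pair(pair(b, b), pair(b, b)), pair(b, b))), 0)  →  m(pair(0, b), pair(pair(b, b), pair(b, b)), 0)   [R6 at 2.2]
4. m(pair(0, b), pair(pair(b, b), pair(b, b)), 0)  →  0   [R6 at ε]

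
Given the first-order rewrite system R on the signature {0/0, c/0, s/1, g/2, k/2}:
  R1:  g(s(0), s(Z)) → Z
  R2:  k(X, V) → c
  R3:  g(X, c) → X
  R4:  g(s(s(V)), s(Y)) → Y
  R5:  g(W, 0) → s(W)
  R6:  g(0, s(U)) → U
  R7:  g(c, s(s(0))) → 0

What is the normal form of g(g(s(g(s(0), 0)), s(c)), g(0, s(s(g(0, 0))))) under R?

0

1. g(g(s(g(s(0), 0)), s(c)), g(0, s(s(g(0, 0)))))  →  g(g(s(s(s(0))), s(c)), g(0, s(s(g(0, 0)))))   [R5 at 1.1.1]
2. g(g(s(s(s(0))), s(c)), g(0, s(s(g(0, 0)))))  →  g(c, g(0, s(s(g(0, 0)))))   [R4 at 1]
3. g(c, g(0, s(s(g(0, 0)))))  →  g(c, s(g(0, 0)))   [R6 at 2]
4. g(c, s(g(0, 0)))  →  g(c, s(s(0)))   [R5 at 2.1]
5. g(c, s(s(0)))  →  0   [R7 at ε]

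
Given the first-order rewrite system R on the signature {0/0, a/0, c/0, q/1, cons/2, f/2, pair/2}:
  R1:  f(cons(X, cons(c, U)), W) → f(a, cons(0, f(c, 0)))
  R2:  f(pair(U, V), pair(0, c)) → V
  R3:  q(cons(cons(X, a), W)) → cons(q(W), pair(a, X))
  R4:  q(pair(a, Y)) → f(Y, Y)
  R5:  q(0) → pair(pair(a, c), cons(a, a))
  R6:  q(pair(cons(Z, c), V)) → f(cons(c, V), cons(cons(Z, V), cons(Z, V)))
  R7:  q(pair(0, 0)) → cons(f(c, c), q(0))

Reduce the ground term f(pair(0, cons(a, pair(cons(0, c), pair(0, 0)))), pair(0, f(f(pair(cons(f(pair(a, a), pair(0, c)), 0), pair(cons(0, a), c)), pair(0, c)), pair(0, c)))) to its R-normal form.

1. f(pair(0, cons(a, pair(cons(0, c), pair(0, 0)))), pair(0, f(f(pair(cons(f(pair(a, a), pair(0, c)), 0), pair(cons(0, a), c)), pair(0, c)), pair(0, c))))  →  f(pair(0, cons(a, pair(cons(0, c), pair(0, 0)))), pair(0, f(pair(cons(0, a), c), pair(0, c))))   [R2 at 2.2.1]
2. f(pair(0, cons(a, pair(cons(0, c), pair(0, 0)))), pair(0, f(pair(cons(0, a), c), pair(0, c))))  →  f(pair(0, cons(a, pair(cons(0, c), pair(0, 0)))), pair(0, c))   [R2 at 2.2]
3. f(pair(0, cons(a, pair(cons(0, c), pair(0, 0)))), pair(0, c))  →  cons(a, pair(cons(0, c), pair(0, 0)))   [R2 at ε]

cons(a, pair(cons(0, c), pair(0, 0)))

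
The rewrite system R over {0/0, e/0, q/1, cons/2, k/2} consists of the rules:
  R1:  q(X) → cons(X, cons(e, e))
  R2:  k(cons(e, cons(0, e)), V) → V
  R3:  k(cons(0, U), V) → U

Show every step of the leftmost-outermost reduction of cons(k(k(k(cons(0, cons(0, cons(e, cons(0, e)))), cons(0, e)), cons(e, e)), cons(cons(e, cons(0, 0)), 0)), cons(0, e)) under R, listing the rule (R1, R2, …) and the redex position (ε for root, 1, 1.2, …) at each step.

1. cons(k(k(k(cons(0, cons(0, cons(e, cons(0, e)))), cons(0, e)), cons(e, e)), cons(cons(e, cons(0, 0)), 0)), cons(0, e))  →  cons(k(k(cons(0, cons(e, cons(0, e))), cons(e, e)), cons(cons(e, cons(0, 0)), 0)), cons(0, e))   [R3 at 1.1.1]
2. cons(k(k(cons(0, cons(e, cons(0, e))), cons(e, e)), cons(cons(e, cons(0, 0)), 0)), cons(0, e))  →  cons(k(cons(e, cons(0, e)), cons(cons(e, cons(0, 0)), 0)), cons(0, e))   [R3 at 1.1]
3. cons(k(cons(e, cons(0, e)), cons(cons(e, cons(0, 0)), 0)), cons(0, e))  →  cons(cons(cons(e, cons(0, 0)), 0), cons(0, e))   [R2 at 1]

cons(cons(cons(e, cons(0, 0)), 0), cons(0, e))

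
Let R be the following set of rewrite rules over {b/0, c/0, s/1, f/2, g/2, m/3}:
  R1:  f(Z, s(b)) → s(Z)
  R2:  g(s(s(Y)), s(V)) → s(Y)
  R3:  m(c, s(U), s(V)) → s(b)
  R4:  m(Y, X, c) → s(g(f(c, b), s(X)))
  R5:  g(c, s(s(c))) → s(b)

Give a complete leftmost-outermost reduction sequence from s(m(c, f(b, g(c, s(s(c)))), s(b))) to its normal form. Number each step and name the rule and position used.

1. s(m(c, f(b, g(c, s(s(c)))), s(b)))  →  s(m(c, f(b, s(b)), s(b)))   [R5 at 1.2.2]
2. s(m(c, f(b, s(b)), s(b)))  →  s(m(c, s(b), s(b)))   [R1 at 1.2]
3. s(m(c, s(b), s(b)))  →  s(s(b))   [R3 at 1]

s(s(b))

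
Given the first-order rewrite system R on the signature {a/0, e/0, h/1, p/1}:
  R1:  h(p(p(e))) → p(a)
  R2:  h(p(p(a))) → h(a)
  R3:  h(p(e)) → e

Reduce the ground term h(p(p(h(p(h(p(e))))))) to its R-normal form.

p(a)

1. h(p(p(h(p(h(p(e)))))))  →  h(p(p(h(p(e)))))   [R3 at 1.1.1.1.1]
2. h(p(p(h(p(e)))))  →  h(p(p(e)))   [R3 at 1.1.1]
3. h(p(p(e)))  →  p(a)   [R1 at ε]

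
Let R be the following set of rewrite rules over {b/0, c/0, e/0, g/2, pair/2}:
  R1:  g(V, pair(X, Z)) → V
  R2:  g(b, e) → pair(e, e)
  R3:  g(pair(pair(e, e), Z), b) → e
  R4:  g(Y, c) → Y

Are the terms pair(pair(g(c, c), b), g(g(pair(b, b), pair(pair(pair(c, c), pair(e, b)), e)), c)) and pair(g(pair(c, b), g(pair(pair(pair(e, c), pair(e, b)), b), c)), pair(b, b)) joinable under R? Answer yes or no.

Reduce t₁ = pair(pair(g(c, c), b), g(g(pair(b, b), pair(pair(pair(c, c), pair(e, b)), e)), c)):
1. pair(pair(g(c, c), b), g(g(pair(b, b), pair(pair(pair(c, c), pair(e, b)), e)), c))  →  pair(pair(c, b), g(g(pair(b, b), pair(pair(pair(c, c), pair(e, b)), e)), c))   [R4 at 1.1]
2. pair(pair(c, b), g(g(pair(b, b), pair(pair(pair(c, c), pair(e, b)), e)), c))  →  pair(pair(c, b), g(pair(b, b), pair(pair(pair(c, c), pair(e, b)), e)))   [R4 at 2]
3. pair(pair(c, b), g(pair(b, b), pair(pair(pair(c, c), pair(e, b)), e)))  →  pair(pair(c, b), pair(b, b))   [R1 at 2]

Reduce t₂ = pair(g(pair(c, b), g(pair(pair(pair(e, c), pair(e, b)), b), c)), pair(b, b)):
1. pair(g(pair(c, b), g(pair(pair(pair(e, c), pair(e, b)), b), c)), pair(b, b))  →  pair(g(pair(c, b), pair(pair(pair(e, c), pair(e, b)), b)), pair(b, b))   [R4 at 1.2]
2. pair(g(pair(c, b), pair(pair(pair(e, c), pair(e, b)), b)), pair(b, b))  →  pair(pair(c, b), pair(b, b))   [R1 at 1]

yes — NF(t₁) = pair(pair(c, b), pair(b, b)), NF(t₂) = pair(pair(c, b), pair(b, b))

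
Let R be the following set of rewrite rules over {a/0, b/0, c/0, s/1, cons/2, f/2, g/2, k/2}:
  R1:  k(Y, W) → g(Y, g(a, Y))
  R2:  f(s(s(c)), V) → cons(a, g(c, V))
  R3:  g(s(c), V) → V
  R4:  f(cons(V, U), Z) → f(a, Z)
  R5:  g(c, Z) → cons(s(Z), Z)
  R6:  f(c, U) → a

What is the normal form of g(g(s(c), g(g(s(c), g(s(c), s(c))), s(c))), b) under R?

1. g(g(s(c), g(g(s(c), g(s(c), s(c))), s(c))), b)  →  g(g(g(s(c), g(s(c), s(c))), s(c)), b)   [R3 at 1]
2. g(g(g(s(c), g(s(c), s(c))), s(c)), b)  →  g(g(g(s(c), s(c)), s(c)), b)   [R3 at 1.1]
3. g(g(g(s(c), s(c)), s(c)), b)  →  g(g(s(c), s(c)), b)   [R3 at 1.1]
4. g(g(s(c), s(c)), b)  →  g(s(c), b)   [R3 at 1]
5. g(s(c), b)  →  b   [R3 at ε]

b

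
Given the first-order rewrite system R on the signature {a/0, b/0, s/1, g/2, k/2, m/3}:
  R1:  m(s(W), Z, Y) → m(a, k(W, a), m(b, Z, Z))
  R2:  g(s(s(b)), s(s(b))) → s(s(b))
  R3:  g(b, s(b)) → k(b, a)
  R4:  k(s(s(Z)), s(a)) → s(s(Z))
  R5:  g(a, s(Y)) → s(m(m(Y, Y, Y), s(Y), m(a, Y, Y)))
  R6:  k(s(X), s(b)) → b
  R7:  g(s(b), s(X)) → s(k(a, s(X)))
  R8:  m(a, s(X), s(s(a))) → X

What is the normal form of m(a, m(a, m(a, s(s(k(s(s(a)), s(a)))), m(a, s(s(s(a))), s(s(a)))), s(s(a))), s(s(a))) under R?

s(a)

1. m(a, m(a, m(a, s(s(k(s(s(a)), s(a)))), m(a, s(s(s(a))), s(s(a)))), s(s(a))), s(s(a)))  →  m(a, m(a, m(a, s(s(s(s(a)))), m(a, s(s(s(a))), s(s(a)))), s(s(a))), s(s(a)))   [R4 at 2.2.2.1.1]
2. m(a, m(a, m(a, s(s(s(s(a)))), m(a, s(s(s(a))), s(s(a)))), s(s(a))), s(s(a)))  →  m(a, m(a, m(a, s(s(s(s(a)))), s(s(a))), s(s(a))), s(s(a)))   [R8 at 2.2.3]
3. m(a, m(a, m(a, s(s(s(s(a)))), s(s(a))), s(s(a))), s(s(a)))  →  m(a, m(a, s(s(s(a))), s(s(a))), s(s(a)))   [R8 at 2.2]
4. m(a, m(a, s(s(s(a))), s(s(a))), s(s(a)))  →  m(a, s(s(a)), s(s(a)))   [R8 at 2]
5. m(a, s(s(a)), s(s(a)))  →  s(a)   [R8 at ε]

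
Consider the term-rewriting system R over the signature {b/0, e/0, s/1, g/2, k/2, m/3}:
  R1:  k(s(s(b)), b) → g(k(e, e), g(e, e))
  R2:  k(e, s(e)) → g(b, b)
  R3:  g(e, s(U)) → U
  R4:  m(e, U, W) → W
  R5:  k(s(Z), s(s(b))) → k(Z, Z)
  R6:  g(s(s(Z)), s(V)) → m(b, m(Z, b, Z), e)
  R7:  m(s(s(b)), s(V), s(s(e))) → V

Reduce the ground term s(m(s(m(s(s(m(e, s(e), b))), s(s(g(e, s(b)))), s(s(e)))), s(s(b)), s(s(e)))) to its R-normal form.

1. s(m(s(m(s(s(m(e, s(e), b))), s(s(g(e, s(b)))), s(s(e)))), s(s(b)), s(s(e))))  →  s(m(s(m(s(s(b)), s(s(g(e, s(b)))), s(s(e)))), s(s(b)), s(s(e))))   [R4 at 1.1.1.1.1.1]
2. s(m(s(m(s(s(b)), s(s(g(e, s(b)))), s(s(e)))), s(s(b)), s(s(e))))  →  s(m(s(s(g(e, s(b)))), s(s(b)), s(s(e))))   [R7 at 1.1.1]
3. s(m(s(s(g(e, s(b)))), s(s(b)), s(s(e))))  →  s(m(s(s(b)), s(s(b)), s(s(e))))   [R3 at 1.1.1.1]
4. s(m(s(s(b)), s(s(b)), s(s(e))))  →  s(s(b))   [R7 at 1]

s(s(b))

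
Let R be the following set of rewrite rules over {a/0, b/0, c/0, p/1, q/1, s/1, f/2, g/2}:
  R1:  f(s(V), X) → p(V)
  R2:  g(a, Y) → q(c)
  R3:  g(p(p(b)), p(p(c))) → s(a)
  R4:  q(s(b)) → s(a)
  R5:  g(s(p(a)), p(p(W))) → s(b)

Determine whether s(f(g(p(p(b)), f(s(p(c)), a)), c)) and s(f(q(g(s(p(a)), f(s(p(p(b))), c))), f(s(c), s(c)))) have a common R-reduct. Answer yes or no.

yes — NF(t₁) = s(p(a)), NF(t₂) = s(p(a))

Reduce t₁ = s(f(g(p(p(b)), f(s(p(c)), a)), c)):
1. s(f(g(p(p(b)), f(s(p(c)), a)), c))  →  s(f(g(p(p(b)), p(p(c))), c))   [R1 at 1.1.2]
2. s(f(g(p(p(b)), p(p(c))), c))  →  s(f(s(a), c))   [R3 at 1.1]
3. s(f(s(a), c))  →  s(p(a))   [R1 at 1]

Reduce t₂ = s(f(q(g(s(p(a)), f(s(p(p(b))), c))), f(s(c), s(c)))):
1. s(f(q(g(s(p(a)), f(s(p(p(b))), c))), f(s(c), s(c))))  →  s(f(q(g(s(p(a)), p(p(p(b))))), f(s(c), s(c))))   [R1 at 1.1.1.2]
2. s(f(q(g(s(p(a)), p(p(p(b))))), f(s(c), s(c))))  →  s(f(q(s(b)), f(s(c), s(c))))   [R5 at 1.1.1]
3. s(f(q(s(b)), f(s(c), s(c))))  →  s(f(s(a), f(s(c), s(c))))   [R4 at 1.1]
4. s(f(s(a), f(s(c), s(c))))  →  s(p(a))   [R1 at 1]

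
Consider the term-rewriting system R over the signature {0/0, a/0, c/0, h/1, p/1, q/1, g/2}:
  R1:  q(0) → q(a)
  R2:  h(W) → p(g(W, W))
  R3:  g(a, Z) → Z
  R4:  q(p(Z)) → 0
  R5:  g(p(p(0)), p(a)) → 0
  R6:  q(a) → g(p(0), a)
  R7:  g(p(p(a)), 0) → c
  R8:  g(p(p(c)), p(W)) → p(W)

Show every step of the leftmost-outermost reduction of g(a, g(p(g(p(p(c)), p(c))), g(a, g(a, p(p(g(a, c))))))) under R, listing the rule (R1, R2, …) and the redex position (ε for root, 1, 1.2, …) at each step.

1. g(a, g(p(g(p(p(c)), p(c))), g(a, g(a, p(p(g(a, c)))))))  →  g(p(g(p(p(c)), p(c))), g(a, g(a, p(p(g(a, c))))))   [R3 at ε]
2. g(p(g(p(p(c)), p(c))), g(a, g(a, p(p(g(a, c))))))  →  g(p(p(c)), g(a, g(a, p(p(g(a, c))))))   [R8 at 1.1]
3. g(p(p(c)), g(a, g(a, p(p(g(a, c))))))  →  g(p(p(c)), g(a, p(p(g(a, c)))))   [R3 at 2]
4. g(p(p(c)), g(a, p(p(g(a, c)))))  →  g(p(p(c)), p(p(g(a, c))))   [R3 at 2]
5. g(p(p(c)), p(p(g(a, c))))  →  p(p(g(a, c)))   [R8 at ε]
6. p(p(g(a, c)))  →  p(p(c))   [R3 at 1.1]

p(p(c))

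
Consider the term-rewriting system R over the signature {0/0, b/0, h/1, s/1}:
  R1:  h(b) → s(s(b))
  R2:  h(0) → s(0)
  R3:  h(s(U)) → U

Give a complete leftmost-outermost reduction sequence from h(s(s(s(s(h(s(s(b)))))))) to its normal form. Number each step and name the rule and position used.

1. h(s(s(s(s(h(s(s(b))))))))  →  s(s(s(h(s(s(b))))))   [R3 at ε]
2. s(s(s(h(s(s(b))))))  →  s(s(s(s(b))))   [R3 at 1.1.1]

s(s(s(s(b))))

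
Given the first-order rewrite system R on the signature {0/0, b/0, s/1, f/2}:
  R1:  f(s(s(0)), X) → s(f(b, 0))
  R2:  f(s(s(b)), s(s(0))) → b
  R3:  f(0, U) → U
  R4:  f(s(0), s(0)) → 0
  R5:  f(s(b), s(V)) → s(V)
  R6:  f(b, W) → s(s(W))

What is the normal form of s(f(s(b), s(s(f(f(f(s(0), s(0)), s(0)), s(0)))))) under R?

1. s(f(s(b), s(s(f(f(f(s(0), s(0)), s(0)), s(0))))))  →  s(s(s(f(f(f(s(0), s(0)), s(0)), s(0)))))   [R5 at 1]
2. s(s(s(f(f(f(s(0), s(0)), s(0)), s(0)))))  →  s(s(s(f(f(0, s(0)), s(0)))))   [R4 at 1.1.1.1.1]
3. s(s(s(f(f(0, s(0)), s(0)))))  →  s(s(s(f(s(0), s(0)))))   [R3 at 1.1.1.1]
4. s(s(s(f(s(0), s(0)))))  →  s(s(s(0)))   [R4 at 1.1.1]

s(s(s(0)))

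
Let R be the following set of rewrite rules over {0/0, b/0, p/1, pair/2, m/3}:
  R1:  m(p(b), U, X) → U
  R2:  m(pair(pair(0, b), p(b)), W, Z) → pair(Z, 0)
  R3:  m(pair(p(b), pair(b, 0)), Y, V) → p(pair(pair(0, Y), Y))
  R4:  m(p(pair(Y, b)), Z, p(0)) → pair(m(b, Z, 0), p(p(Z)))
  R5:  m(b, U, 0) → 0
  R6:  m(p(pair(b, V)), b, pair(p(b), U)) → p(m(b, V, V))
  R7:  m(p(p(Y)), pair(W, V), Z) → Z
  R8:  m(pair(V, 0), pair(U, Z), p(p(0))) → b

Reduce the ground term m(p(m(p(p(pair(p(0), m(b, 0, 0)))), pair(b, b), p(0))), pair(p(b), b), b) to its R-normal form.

1. m(p(m(p(p(pair(p(0), m(b, 0, 0)))), pair(b, b), p(0))), pair(p(b), b), b)  →  m(p(p(0)), pair(p(b), b), b)   [R7 at 1.1]
2. m(p(p(0)), pair(p(b), b), b)  →  b   [R7 at ε]

b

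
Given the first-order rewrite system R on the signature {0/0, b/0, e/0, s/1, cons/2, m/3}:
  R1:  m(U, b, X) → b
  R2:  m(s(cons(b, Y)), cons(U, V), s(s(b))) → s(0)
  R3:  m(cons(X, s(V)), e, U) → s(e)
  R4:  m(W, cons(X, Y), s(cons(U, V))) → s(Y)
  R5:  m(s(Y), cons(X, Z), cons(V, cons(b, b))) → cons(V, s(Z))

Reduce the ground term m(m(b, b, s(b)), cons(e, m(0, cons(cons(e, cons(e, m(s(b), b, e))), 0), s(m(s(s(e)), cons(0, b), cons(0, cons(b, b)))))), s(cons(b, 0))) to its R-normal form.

s(s(0))

1. m(m(b, b, s(b)), cons(e, m(0, cons(cons(e, cons(e, m(s(b), b, e))), 0), s(m(s(s(e)), cons(0, b), cons(0, cons(b, b)))))), s(cons(b, 0)))  →  s(m(0, cons(cons(e, cons(e, m(s(b), b, e))), 0), s(m(s(s(e)), cons(0, b), cons(0, cons(b, b))))))   [R4 at ε]
2. s(m(0, cons(cons(e, cons(e, m(s(b), b, e))), 0), s(m(s(s(e)), cons(0, b), cons(0, cons(b, b))))))  →  s(m(0, cons(cons(e, cons(e, b)), 0), s(m(s(s(e)), cons(0, b), cons(0, cons(b, b))))))   [R1 at 1.2.1.2.2]
3. s(m(0, cons(cons(e, cons(e, b)), 0), s(m(s(s(e)), cons(0, b), cons(0, cons(b, b))))))  →  s(m(0, cons(cons(e, cons(e, b)), 0), s(cons(0, s(b)))))   [R5 at 1.3.1]
4. s(m(0, cons(cons(e, cons(e, b)), 0), s(cons(0, s(b)))))  →  s(s(0))   [R4 at 1]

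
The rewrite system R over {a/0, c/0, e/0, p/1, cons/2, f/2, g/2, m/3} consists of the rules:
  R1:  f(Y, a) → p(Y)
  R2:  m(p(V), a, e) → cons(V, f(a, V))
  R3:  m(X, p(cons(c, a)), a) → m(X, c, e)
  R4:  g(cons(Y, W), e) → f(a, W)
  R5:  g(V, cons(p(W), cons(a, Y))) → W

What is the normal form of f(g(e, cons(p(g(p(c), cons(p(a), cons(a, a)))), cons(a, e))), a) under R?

p(a)

1. f(g(e, cons(p(g(p(c), cons(p(a), cons(a, a)))), cons(a, e))), a)  →  p(g(e, cons(p(g(p(c), cons(p(a), cons(a, a)))), cons(a, e))))   [R1 at ε]
2. p(g(e, cons(p(g(p(c), cons(p(a), cons(a, a)))), cons(a, e))))  →  p(g(p(c), cons(p(a), cons(a, a))))   [R5 at 1]
3. p(g(p(c), cons(p(a), cons(a, a))))  →  p(a)   [R5 at 1]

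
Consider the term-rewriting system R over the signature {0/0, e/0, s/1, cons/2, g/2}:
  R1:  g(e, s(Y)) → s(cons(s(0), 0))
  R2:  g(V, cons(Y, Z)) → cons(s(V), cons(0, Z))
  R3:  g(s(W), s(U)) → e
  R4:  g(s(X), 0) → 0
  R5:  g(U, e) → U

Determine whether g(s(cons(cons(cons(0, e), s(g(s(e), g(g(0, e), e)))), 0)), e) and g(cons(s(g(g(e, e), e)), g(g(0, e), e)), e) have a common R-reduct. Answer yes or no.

Reduce t₁ = g(s(cons(cons(cons(0, e), s(g(s(e), g(g(0, e), e)))), 0)), e):
1. g(s(cons(cons(cons(0, e), s(g(s(e), g(g(0, e), e)))), 0)), e)  →  s(cons(cons(cons(0, e), s(g(s(e), g(g(0, e), e)))), 0))   [R5 at ε]
2. s(cons(cons(cons(0, e), s(g(s(e), g(g(0, e), e)))), 0))  →  s(cons(cons(cons(0, e), s(g(s(e), g(0, e)))), 0))   [R5 at 1.1.2.1.2]
3. s(cons(cons(cons(0, e), s(g(s(e), g(0, e)))), 0))  →  s(cons(cons(cons(0, e), s(g(s(e), 0))), 0))   [R5 at 1.1.2.1.2]
4. s(cons(cons(cons(0, e), s(g(s(e), 0))), 0))  →  s(cons(cons(cons(0, e), s(0)), 0))   [R4 at 1.1.2.1]

Reduce t₂ = g(cons(s(g(g(e, e), e)), g(g(0, e), e)), e):
1. g(cons(s(g(g(e, e), e)), g(g(0, e), e)), e)  →  cons(s(g(g(e, e), e)), g(g(0, e), e))   [R5 at ε]
2. cons(s(g(g(e, e), e)), g(g(0, e), e))  →  cons(s(g(e, e)), g(g(0, e), e))   [R5 at 1.1]
3. cons(s(g(e, e)), g(g(0, e), e))  →  cons(s(e), g(g(0, e), e))   [R5 at 1.1]
4. cons(s(e), g(g(0, e), e))  →  cons(s(e), g(0, e))   [R5 at 2]
5. cons(s(e), g(0, e))  →  cons(s(e), 0)   [R5 at 2]

no — NF(t₁) = s(cons(cons(cons(0, e), s(0)), 0)), NF(t₂) = cons(s(e), 0)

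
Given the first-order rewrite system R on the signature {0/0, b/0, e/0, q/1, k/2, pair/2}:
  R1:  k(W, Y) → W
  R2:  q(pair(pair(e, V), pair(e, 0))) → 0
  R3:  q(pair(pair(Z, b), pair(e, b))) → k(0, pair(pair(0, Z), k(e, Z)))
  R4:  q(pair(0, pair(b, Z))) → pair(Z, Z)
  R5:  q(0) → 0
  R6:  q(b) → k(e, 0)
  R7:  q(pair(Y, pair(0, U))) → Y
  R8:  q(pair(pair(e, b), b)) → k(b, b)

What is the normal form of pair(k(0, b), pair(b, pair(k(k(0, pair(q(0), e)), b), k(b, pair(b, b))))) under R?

pair(0, pair(b, pair(0, b)))

1. pair(k(0, b), pair(b, pair(k(k(0, pair(q(0), e)), b), k(b, pair(b, b)))))  →  pair(0, pair(b, pair(k(k(0, pair(q(0), e)), b), k(b, pair(b, b)))))   [R1 at 1]
2. pair(0, pair(b, pair(k(k(0, pair(q(0), e)), b), k(b, pair(b, b)))))  →  pair(0, pair(b, pair(k(0, pair(q(0), e)), k(b, pair(b, b)))))   [R1 at 2.2.1]
3. pair(0, pair(b, pair(k(0, pair(q(0), e)), k(b, pair(b, b)))))  →  pair(0, pair(b, pair(0, k(b, pair(b, b)))))   [R1 at 2.2.1]
4. pair(0, pair(b, pair(0, k(b, pair(b, b)))))  →  pair(0, pair(b, pair(0, b)))   [R1 at 2.2.2]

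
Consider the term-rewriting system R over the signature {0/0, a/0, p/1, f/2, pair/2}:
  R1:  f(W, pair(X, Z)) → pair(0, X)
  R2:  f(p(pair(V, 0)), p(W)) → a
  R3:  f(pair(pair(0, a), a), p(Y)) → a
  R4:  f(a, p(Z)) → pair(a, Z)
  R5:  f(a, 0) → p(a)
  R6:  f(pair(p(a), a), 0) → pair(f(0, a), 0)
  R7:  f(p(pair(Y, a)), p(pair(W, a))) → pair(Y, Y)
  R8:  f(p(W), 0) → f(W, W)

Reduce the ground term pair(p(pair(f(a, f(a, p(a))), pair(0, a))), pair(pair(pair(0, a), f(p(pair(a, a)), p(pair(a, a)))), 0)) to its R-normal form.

pair(p(pair(pair(0, a), pair(0, a))), pair(pair(pair(0, a), pair(a, a)), 0))

1. pair(p(pair(f(a, f(a, p(a))), pair(0, a))), pair(pair(pair(0, a), f(p(pair(a, a)), p(pair(a, a)))), 0))  →  pair(p(pair(f(a, pair(a, a)), pair(0, a))), pair(pair(pair(0, a), f(p(pair(a, a)), p(pair(a, a)))), 0))   [R4 at 1.1.1.2]
2. pair(p(pair(f(a, pair(a, a)), pair(0, a))), pair(pair(pair(0, a), f(p(pair(a, a)), p(pair(a, a)))), 0))  →  pair(p(pair(pair(0, a), pair(0, a))), pair(pair(pair(0, a), f(p(pair(a, a)), p(pair(a, a)))), 0))   [R1 at 1.1.1]
3. pair(p(pair(pair(0, a), pair(0, a))), pair(pair(pair(0, a), f(p(pair(a, a)), p(pair(a, a)))), 0))  →  pair(p(pair(pair(0, a), pair(0, a))), pair(pair(pair(0, a), pair(a, a)), 0))   [R7 at 2.1.2]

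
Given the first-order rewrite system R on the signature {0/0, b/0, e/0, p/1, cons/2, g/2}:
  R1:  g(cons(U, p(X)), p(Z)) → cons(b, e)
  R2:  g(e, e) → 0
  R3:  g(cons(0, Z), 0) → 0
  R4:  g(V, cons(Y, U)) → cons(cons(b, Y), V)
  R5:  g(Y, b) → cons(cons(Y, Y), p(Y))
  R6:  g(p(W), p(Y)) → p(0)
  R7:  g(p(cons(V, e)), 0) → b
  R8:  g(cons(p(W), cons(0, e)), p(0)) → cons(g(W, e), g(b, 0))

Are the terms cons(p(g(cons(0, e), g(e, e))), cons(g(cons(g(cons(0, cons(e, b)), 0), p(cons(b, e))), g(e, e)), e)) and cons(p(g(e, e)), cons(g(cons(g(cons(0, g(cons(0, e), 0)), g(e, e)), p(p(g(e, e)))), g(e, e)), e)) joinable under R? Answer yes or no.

Reduce t₁ = cons(p(g(cons(0, e), g(e, e))), cons(g(cons(g(cons(0, cons(e, b)), 0), p(cons(b, e))), g(e, e)), e)):
1. cons(p(g(cons(0, e), g(e, e))), cons(g(cons(g(cons(0, cons(e, b)), 0), p(cons(b, e))), g(e, e)), e))  →  cons(p(g(cons(0, e), 0)), cons(g(cons(g(cons(0, cons(e, b)), 0), p(cons(b, e))), g(e, e)), e))   [R2 at 1.1.2]
2. cons(p(g(cons(0, e), 0)), cons(g(cons(g(cons(0, cons(e, b)), 0), p(cons(b, e))), g(e, e)), e))  →  cons(p(0), cons(g(cons(g(cons(0, cons(e, b)), 0), p(cons(b, e))), g(e, e)), e))   [R3 at 1.1]
3. cons(p(0), cons(g(cons(g(cons(0, cons(e, b)), 0), p(cons(b, e))), g(e, e)), e))  →  cons(p(0), cons(g(cons(0, p(cons(b, e))), g(e, e)), e))   [R3 at 2.1.1.1]
4. cons(p(0), cons(g(cons(0, p(cons(b, e))), g(e, e)), e))  →  cons(p(0), cons(g(cons(0, p(cons(b, e))), 0), e))   [R2 at 2.1.2]
5. cons(p(0), cons(g(cons(0, p(cons(b, e))), 0), e))  →  cons(p(0), cons(0, e))   [R3 at 2.1]

Reduce t₂ = cons(p(g(e, e)), cons(g(cons(g(cons(0, g(cons(0, e), 0)), g(e, e)), p(p(g(e, e)))), g(e, e)), e)):
1. cons(p(g(e, e)), cons(g(cons(g(cons(0, g(cons(0, e), 0)), g(e, e)), p(p(g(e, e)))), g(e, e)), e))  →  cons(p(0), cons(g(cons(g(cons(0, g(cons(0, e), 0)), g(e, e)), p(p(g(e, e)))), g(e, e)), e))   [R2 at 1.1]
2. cons(p(0), cons(g(cons(g(cons(0, g(cons(0, e), 0)), g(e, e)), p(p(g(e, e)))), g(e, e)), e))  →  cons(p(0), cons(g(cons(g(cons(0, 0), g(e, e)), p(p(g(e, e)))), g(e, e)), e))   [R3 at 2.1.1.1.1.2]
3. cons(p(0), cons(g(cons(g(cons(0, 0), g(e, e)), p(p(g(e, e)))), g(e, e)), e))  →  cons(p(0), cons(g(cons(g(cons(0, 0), 0), p(p(g(e, e)))), g(e, e)), e))   [R2 at 2.1.1.1.2]
4. cons(p(0), cons(g(cons(g(cons(0, 0), 0), p(p(g(e, e)))), g(e, e)), e))  →  cons(p(0), cons(g(cons(0, p(p(g(e, e)))), g(e, e)), e))   [R3 at 2.1.1.1]
5. cons(p(0), cons(g(cons(0, p(p(g(e, e)))), g(e, e)), e))  →  cons(p(0), cons(g(cons(0, p(p(0))), g(e, e)), e))   [R2 at 2.1.1.2.1.1]
6. cons(p(0), cons(g(cons(0, p(p(0))), g(e, e)), e))  →  cons(p(0), cons(g(cons(0, p(p(0))), 0), e))   [R2 at 2.1.2]
7. cons(p(0), cons(g(cons(0, p(p(0))), 0), e))  →  cons(p(0), cons(0, e))   [R3 at 2.1]

yes — NF(t₁) = cons(p(0), cons(0, e)), NF(t₂) = cons(p(0), cons(0, e))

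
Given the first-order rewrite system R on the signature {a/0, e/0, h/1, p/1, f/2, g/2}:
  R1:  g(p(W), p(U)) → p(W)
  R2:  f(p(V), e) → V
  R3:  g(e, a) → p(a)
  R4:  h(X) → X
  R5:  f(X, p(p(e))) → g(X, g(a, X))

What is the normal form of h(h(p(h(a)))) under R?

p(a)

1. h(h(p(h(a))))  →  h(p(h(a)))   [R4 at ε]
2. h(p(h(a)))  →  p(h(a))   [R4 at ε]
3. p(h(a))  →  p(a)   [R4 at 1]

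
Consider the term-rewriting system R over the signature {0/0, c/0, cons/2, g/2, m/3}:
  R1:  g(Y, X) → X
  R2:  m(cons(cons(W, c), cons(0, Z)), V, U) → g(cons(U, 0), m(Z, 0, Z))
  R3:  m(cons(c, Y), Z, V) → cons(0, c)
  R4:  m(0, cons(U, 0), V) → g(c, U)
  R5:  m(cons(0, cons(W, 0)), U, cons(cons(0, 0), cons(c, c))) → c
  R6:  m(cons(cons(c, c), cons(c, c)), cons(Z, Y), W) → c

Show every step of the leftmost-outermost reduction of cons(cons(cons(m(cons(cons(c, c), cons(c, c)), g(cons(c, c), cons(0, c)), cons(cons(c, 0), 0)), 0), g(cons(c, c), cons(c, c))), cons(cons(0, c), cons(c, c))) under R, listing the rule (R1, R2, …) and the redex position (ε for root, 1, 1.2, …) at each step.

1. cons(cons(cons(m(cons(cons(c, c), cons(c, c)), g(cons(c, c), cons(0, c)), cons(cons(c, 0), 0)), 0), g(cons(c, c), cons(c, c))), cons(cons(0, c), cons(c, c)))  →  cons(cons(cons(m(cons(cons(c, c), cons(c, c)), cons(0, c), cons(cons(c, 0), 0)), 0), g(cons(c, c), cons(c, c))), cons(cons(0, c), cons(c, c)))   [R1 at 1.1.1.2]
2. cons(cons(cons(m(cons(cons(c, c), cons(c, c)), cons(0, c), cons(cons(c, 0), 0)), 0), g(cons(c, c), cons(c, c))), cons(cons(0, c), cons(c, c)))  →  cons(cons(cons(c, 0), g(cons(c, c), cons(c, c))), cons(cons(0, c), cons(c, c)))   [R6 at 1.1.1]
3. cons(cons(cons(c, 0), g(cons(c, c), cons(c, c))), cons(cons(0, c), cons(c, c)))  →  cons(cons(cons(c, 0), cons(c, c)), cons(cons(0, c), cons(c, c)))   [R1 at 1.2]

cons(cons(cons(c, 0), cons(c, c)), cons(cons(0, c), cons(c, c)))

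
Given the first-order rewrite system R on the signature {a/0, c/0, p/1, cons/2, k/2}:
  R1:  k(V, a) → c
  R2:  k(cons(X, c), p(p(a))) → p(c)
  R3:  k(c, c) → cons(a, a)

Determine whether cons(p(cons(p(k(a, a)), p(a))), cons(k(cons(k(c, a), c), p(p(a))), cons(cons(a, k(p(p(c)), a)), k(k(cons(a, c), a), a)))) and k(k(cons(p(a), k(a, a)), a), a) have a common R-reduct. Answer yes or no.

Reduce t₁ = cons(p(cons(p(k(a, a)), p(a))), cons(k(cons(k(c, a), c), p(p(a))), cons(cons(a, k(p(p(c)), a)), k(k(cons(a, c), a), a)))):
1. cons(p(cons(p(k(a, a)), p(a))), cons(k(cons(k(c, a), c), p(p(a))), cons(cons(a, k(p(p(c)), a)), k(k(cons(a, c), a), a))))  →  cons(p(cons(p(c), p(a))), cons(k(cons(k(c, a), c), p(p(a))), cons(cons(a, k(p(p(c)), a)), k(k(cons(a, c), a), a))))   [R1 at 1.1.1.1]
2. cons(p(cons(p(c), p(a))), cons(k(cons(k(c, a), c), p(p(a))), cons(cons(a, k(p(p(c)), a)), k(k(cons(a, c), a), a))))  →  cons(p(cons(p(c), p(a))), cons(p(c), cons(cons(a, k(p(p(c)), a)), k(k(cons(a, c), a), a))))   [R2 at 2.1]
3. cons(p(cons(p(c), p(a))), cons(p(c), cons(cons(a, k(p(p(c)), a)), k(k(cons(a, c), a), a))))  →  cons(p(cons(p(c), p(a))), cons(p(c), cons(cons(a, c), k(k(cons(a, c), a), a))))   [R1 at 2.2.1.2]
4. cons(p(cons(p(c), p(a))), cons(p(c), cons(cons(a, c), k(k(cons(a, c), a), a))))  →  cons(p(cons(p(c), p(a))), cons(p(c), cons(cons(a, c), c)))   [R1 at 2.2.2]

Reduce t₂ = k(k(cons(p(a), k(a, a)), a), a):
1. k(k(cons(p(a), k(a, a)), a), a)  →  c   [R1 at ε]

no — NF(t₁) = cons(p(cons(p(c), p(a))), cons(p(c), cons(cons(a, c), c))), NF(t₂) = c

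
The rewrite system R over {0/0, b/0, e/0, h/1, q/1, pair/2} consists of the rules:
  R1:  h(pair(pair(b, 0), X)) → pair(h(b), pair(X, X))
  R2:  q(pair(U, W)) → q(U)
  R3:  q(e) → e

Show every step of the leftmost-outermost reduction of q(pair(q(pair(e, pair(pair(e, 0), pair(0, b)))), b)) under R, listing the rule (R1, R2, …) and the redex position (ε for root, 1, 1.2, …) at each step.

e

1. q(pair(q(pair(e, pair(pair(e, 0), pair(0, b)))), b))  →  q(q(pair(e, pair(pair(e, 0), pair(0, b)))))   [R2 at ε]
2. q(q(pair(e, pair(pair(e, 0), pair(0, b)))))  →  q(q(e))   [R2 at 1]
3. q(q(e))  →  q(e)   [R3 at 1]
4. q(e)  →  e   [R3 at ε]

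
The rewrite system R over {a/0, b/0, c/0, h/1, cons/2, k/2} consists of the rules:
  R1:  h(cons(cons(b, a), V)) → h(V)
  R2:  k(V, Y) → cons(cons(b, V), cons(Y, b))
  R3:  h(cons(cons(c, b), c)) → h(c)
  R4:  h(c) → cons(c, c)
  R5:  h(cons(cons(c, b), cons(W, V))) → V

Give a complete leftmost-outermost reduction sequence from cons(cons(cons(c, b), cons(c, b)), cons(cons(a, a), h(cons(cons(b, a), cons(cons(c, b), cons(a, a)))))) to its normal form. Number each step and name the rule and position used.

cons(cons(cons(c, b), cons(c, b)), cons(cons(a, a), a))

1. cons(cons(cons(c, b), cons(c, b)), cons(cons(a, a), h(cons(cons(b, a), cons(cons(c, b), cons(a, a))))))  →  cons(cons(cons(c, b), cons(c, b)), cons(cons(a, a), h(cons(cons(c, b), cons(a, a)))))   [R1 at 2.2]
2. cons(cons(cons(c, b), cons(c, b)), cons(cons(a, a), h(cons(cons(c, b), cons(a, a)))))  →  cons(cons(cons(c, b), cons(c, b)), cons(cons(a, a), a))   [R5 at 2.2]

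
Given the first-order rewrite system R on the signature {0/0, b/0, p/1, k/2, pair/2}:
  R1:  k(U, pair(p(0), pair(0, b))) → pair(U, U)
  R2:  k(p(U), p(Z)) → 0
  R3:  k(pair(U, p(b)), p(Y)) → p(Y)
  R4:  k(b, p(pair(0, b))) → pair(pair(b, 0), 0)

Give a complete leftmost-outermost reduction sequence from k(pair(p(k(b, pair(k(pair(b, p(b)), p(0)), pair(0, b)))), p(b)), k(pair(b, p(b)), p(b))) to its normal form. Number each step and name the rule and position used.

p(b)

1. k(pair(p(k(b, pair(k(pair(b, p(b)), p(0)), pair(0, b)))), p(b)), k(pair(b, p(b)), p(b)))  →  k(pair(p(k(b, pair(p(0), pair(0, b)))), p(b)), k(pair(b, p(b)), p(b)))   [R3 at 1.1.1.2.1]
2. k(pair(p(k(b, pair(p(0), pair(0, b)))), p(b)), k(pair(b, p(b)), p(b)))  →  k(pair(p(pair(b, b)), p(b)), k(pair(b, p(b)), p(b)))   [R1 at 1.1.1]
3. k(pair(p(pair(b, b)), p(b)), k(pair(b, p(b)), p(b)))  →  k(pair(p(pair(b, b)), p(b)), p(b))   [R3 at 2]
4. k(pair(p(pair(b, b)), p(b)), p(b))  →  p(b)   [R3 at ε]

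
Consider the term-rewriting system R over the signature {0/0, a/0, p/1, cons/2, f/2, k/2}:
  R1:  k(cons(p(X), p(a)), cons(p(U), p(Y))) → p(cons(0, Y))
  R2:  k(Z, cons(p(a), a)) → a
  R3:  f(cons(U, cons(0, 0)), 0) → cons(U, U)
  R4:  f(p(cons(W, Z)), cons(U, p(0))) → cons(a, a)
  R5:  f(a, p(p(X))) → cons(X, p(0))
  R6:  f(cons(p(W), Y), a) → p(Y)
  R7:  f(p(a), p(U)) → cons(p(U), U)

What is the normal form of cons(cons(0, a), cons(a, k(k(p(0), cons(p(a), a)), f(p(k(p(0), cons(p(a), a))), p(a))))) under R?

cons(cons(0, a), cons(a, a))

1. cons(cons(0, a), cons(a, k(k(p(0), cons(p(a), a)), f(p(k(p(0), cons(p(a), a))), p(a)))))  →  cons(cons(0, a), cons(a, k(a, f(p(k(p(0), cons(p(a), a))), p(a)))))   [R2 at 2.2.1]
2. cons(cons(0, a), cons(a, k(a, f(p(k(p(0), cons(p(a), a))), p(a)))))  →  cons(cons(0, a), cons(a, k(a, f(p(a), p(a)))))   [R2 at 2.2.2.1.1]
3. cons(cons(0, a), cons(a, k(a, f(p(a), p(a)))))  →  cons(cons(0, a), cons(a, k(a, cons(p(a), a))))   [R7 at 2.2.2]
4. cons(cons(0, a), cons(a, k(a, cons(p(a), a))))  →  cons(cons(0, a), cons(a, a))   [R2 at 2.2]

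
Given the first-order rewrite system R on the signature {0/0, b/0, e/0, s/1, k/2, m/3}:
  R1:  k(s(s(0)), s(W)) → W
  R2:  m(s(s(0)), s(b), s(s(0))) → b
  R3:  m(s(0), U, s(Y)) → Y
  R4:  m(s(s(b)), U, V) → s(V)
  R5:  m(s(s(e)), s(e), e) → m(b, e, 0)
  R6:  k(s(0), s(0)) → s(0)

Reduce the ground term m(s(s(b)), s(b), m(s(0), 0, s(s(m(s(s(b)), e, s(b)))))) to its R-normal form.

1. m(s(s(b)), s(b), m(s(0), 0, s(s(m(s(s(b)), e, s(b))))))  →  s(m(s(0), 0, s(s(m(s(s(b)), e, s(b))))))   [R4 at ε]
2. s(m(s(0), 0, s(s(m(s(s(b)), e, s(b))))))  →  s(s(m(s(s(b)), e, s(b))))   [R3 at 1]
3. s(s(m(s(s(b)), e, s(b))))  →  s(s(s(s(b))))   [R4 at 1.1]

s(s(s(s(b))))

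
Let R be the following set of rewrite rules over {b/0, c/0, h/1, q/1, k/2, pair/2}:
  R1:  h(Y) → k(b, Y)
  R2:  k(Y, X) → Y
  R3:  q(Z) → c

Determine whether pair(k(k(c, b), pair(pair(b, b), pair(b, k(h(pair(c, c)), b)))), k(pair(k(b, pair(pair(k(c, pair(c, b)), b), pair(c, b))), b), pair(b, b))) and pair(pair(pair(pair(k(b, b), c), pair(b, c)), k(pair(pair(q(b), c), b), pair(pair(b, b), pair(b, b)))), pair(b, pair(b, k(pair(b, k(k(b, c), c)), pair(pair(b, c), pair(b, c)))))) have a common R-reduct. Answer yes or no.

Reduce t₁ = pair(k(k(c, b), pair(pair(b, b), pair(b, k(h(pair(c, c)), b)))), k(pair(k(b, pair(pair(k(c, pair(c, b)), b), pair(c, b))), b), pair(b, b))):
1. pair(k(k(c, b), pair(pair(b, b), pair(b, k(h(pair(c, c)), b)))), k(pair(k(b, pair(pair(k(c, pair(c, b)), b), pair(c, b))), b), pair(b, b)))  →  pair(k(c, b), k(pair(k(b, pair(pair(k(c, pair(c, b)), b), pair(c, b))), b), pair(b, b)))   [R2 at 1]
2. pair(k(c, b), k(pair(k(b, pair(pair(k(c, pair(c, b)), b), pair(c, b))), b), pair(b, b)))  →  pair(c, k(pair(k(b, pair(pair(k(c, pair(c, b)), b), pair(c, b))), b), pair(b, b)))   [R2 at 1]
3. pair(c, k(pair(k(b, pair(pair(k(c, pair(c, b)), b), pair(c, b))), b), pair(b, b)))  →  pair(c, pair(k(b, pair(pair(k(c, pair(c, b)), b), pair(c, b))), b))   [R2 at 2]
4. pair(c, pair(k(b, pair(pair(k(c, pair(c, b)), b), pair(c, b))), b))  →  pair(c, pair(b, b))   [R2 at 2.1]

Reduce t₂ = pair(pair(pair(pair(k(b, b), c), pair(b, c)), k(pair(pair(q(b), c), b), pair(pair(b, b), pair(b, b)))), pair(b, pair(b, k(pair(b, k(k(b, c), c)), pair(pair(b, c), pair(b, c)))))):
1. pair(pair(pair(pair(k(b, b), c), pair(b, c)), k(pair(pair(q(b), c), b), pair(pair(b, b), pair(b, b)))), pair(b, pair(b, k(pair(b, k(k(b, c), c)), pair(pair(b, c), pair(b, c))))))  →  pair(pair(pair(pair(b, c), pair(b, c)), k(pair(pair(q(b), c), b), pair(pair(b, b), pair(b, b)))), pair(b, pair(b, k(pair(b, k(k(b, c), c)), pair(pair(b, c), pair(b, c))))))   [R2 at 1.1.1.1]
2. pair(pair(pair(pair(b, c), pair(b, c)), k(pair(pair(q(b), c), b), pair(pair(b, b), pair(b, b)))), pair(b, pair(b, k(pair(b, k(k(b, c), c)), pair(pair(b, c), pair(b, c))))))  →  pair(pair(pair(pair(b, c), pair(b, c)), pair(pair(q(b), c), b)), pair(b, pair(b, k(pair(b, k(k(b, c), c)), pair(pair(b, c), pair(b, c))))))   [R2 at 1.2]
3. pair(pair(pair(pair(b, c), pair(b, c)), pair(pair(q(b), c), b)), pair(b, pair(b, k(pair(b, k(k(b, c), c)), pair(pair(b, c), pair(b, c))))))  →  pair(pair(pair(pair(b, c), pair(b, c)), pair(pair(c, c), b)), pair(b, pair(b, k(pair(b, k(k(b, c), c)), pair(pair(b, c), pair(b, c))))))   [R3 at 1.2.1.1]
4. pair(pair(pair(pair(b, c), pair(b, c)), pair(pair(c, c), b)), pair(b, pair(b, k(pair(b, k(k(b, c), c)), pair(pair(b, c), pair(b, c))))))  →  pair(pair(pair(pair(b, c), pair(b, c)), pair(pair(c, c), b)), pair(b, pair(b, pair(b, k(k(b, c), c)))))   [R2 at 2.2.2]
5. pair(pair(pair(pair(b, c), pair(b, c)), pair(pair(c, c), b)), pair(b, pair(b, pair(b, k(k(b, c), c)))))  →  pair(pair(pair(pair(b, c), pair(b, c)), pair(pair(c, c), b)), pair(b, pair(b, pair(b, k(b, c)))))   [R2 at 2.2.2.2]
6. pair(pair(pair(pair(b, c), pair(b, c)), pair(pair(c, c), b)), pair(b, pair(b, pair(b, k(b, c)))))  →  pair(pair(pair(pair(b, c), pair(b, c)), pair(pair(c, c), b)), pair(b, pair(b, pair(b, b))))   [R2 at 2.2.2.2]

no — NF(t₁) = pair(c, pair(b, b)), NF(t₂) = pair(pair(pair(pair(b, c), pair(b, c)), pair(pair(c, c), b)), pair(b, pair(b, pair(b, b))))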